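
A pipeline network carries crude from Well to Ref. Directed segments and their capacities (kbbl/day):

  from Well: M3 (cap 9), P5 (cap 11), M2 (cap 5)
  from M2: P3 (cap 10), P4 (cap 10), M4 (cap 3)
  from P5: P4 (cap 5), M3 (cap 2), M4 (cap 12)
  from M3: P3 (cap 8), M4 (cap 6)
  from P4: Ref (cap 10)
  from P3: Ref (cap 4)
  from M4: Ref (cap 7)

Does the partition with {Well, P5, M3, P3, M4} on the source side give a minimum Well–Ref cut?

Given cut capacity: 5 + 5 + 4 + 7 = 21.
Augment Well→M2→P4→Ref: bottleneck 5, flow now 5.
Augment Well→P5→P4→Ref: bottleneck 5, flow now 10.
Augment Well→P5→M4→Ref: bottleneck 6, flow now 16.
Augment Well→M3→P3→Ref: bottleneck 4, flow now 20.
Augment Well→M3→M4→Ref: bottleneck 1, flow now 21.
No augmenting path remains; maximum flow = 21.
Cut capacity 21 equals the max flow, so it is a minimum cut.

Yes — it is a minimum cut (capacity 21).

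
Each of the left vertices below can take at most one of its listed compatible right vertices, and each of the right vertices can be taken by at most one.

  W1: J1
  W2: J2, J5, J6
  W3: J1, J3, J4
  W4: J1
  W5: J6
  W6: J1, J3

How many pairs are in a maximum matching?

5

Unit-capacity flow: source→left, listed edges, right→sink; max matching = max flow.
Augmenting path W1→J1 (+1); matched 1.
Augmenting path W2→J2 (+1); matched 2.
Augmenting path W3→J3 (+1); matched 3.
Augmenting path W5→J6 (+1); matched 4.
Augmenting path W6→J3→W3→J4 (+1); matched 5.
No augmenting path remains; maximum matching = 5.
König certificate: {W2, W3, W5, W6, J1} is a vertex cover of size 5 (every listed pair touches it), so no matching can be larger.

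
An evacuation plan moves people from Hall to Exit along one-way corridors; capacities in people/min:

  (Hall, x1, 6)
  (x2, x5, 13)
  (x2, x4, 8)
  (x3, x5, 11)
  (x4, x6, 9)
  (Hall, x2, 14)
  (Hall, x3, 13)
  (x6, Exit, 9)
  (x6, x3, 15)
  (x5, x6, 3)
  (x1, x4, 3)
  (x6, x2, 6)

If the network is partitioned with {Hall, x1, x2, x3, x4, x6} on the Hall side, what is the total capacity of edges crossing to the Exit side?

Edges leaving {Hall, x1, x2, x3, x4, x6}: x2→x5 (13), x3→x5 (11), x6→Exit (9).
Cut capacity = 13 + 11 + 9 = 33.

33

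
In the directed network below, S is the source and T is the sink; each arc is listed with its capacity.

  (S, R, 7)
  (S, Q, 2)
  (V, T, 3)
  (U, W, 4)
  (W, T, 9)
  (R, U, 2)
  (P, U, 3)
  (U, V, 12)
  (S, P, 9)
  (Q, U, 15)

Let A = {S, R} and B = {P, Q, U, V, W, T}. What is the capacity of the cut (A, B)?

Edges leaving {S, R}: S→P (9), S→Q (2), R→U (2).
Cut capacity = 9 + 2 + 2 = 13.

13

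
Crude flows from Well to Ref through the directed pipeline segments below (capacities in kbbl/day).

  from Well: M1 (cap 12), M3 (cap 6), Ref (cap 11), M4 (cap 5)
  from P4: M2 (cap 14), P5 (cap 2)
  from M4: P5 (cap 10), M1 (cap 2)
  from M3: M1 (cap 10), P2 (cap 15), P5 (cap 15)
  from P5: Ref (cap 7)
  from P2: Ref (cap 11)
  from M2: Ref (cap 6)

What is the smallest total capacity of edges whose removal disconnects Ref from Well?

22

Augment Well→Ref: bottleneck 11, flow now 11.
Augment Well→M4→P5→Ref: bottleneck 5, flow now 16.
Augment Well→M3→P5→Ref: bottleneck 2, flow now 18.
Augment Well→M3→P2→Ref: bottleneck 4, flow now 22.
No augmenting path remains; maximum flow = 22.
By max-flow min-cut, the minimum cut capacity equals the max flow.
In the residual graph, reachable from Well: {Well, M1}.
Min-cut edges: Well→M4 (5), Well→M3 (6), Well→Ref (11); capacity 5 + 6 + 11 = 22.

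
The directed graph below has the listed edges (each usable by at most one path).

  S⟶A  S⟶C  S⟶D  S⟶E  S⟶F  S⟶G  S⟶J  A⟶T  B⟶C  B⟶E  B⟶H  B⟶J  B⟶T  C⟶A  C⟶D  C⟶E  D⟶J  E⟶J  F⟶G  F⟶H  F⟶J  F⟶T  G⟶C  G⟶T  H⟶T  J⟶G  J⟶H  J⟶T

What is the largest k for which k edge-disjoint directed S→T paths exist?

Assign every edge capacity 1; by Menger, the answer equals the max flow.
Path S→A→T (+1); total 1.
Path S→F→T (+1); total 2.
Path S→G→T (+1); total 3.
Path S→J→T (+1); total 4.
Path S→D→J→H→T (+1); total 5.
No residual S→T path; max flow = 5.
Certifying cut of size 5: {A→T, G→T, J→H, J→T, S→F}.

5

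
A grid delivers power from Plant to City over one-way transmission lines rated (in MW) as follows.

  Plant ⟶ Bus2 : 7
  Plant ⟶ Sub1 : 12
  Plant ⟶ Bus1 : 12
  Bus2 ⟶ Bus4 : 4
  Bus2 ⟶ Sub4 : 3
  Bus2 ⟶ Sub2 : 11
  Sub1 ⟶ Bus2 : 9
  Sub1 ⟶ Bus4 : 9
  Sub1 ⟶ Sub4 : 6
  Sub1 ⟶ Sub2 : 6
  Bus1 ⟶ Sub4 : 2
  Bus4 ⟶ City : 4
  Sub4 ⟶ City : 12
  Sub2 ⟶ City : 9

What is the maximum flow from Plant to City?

Augment Plant→Bus2→Bus4→City: bottleneck 4, flow now 4.
Augment Plant→Bus2→Sub4→City: bottleneck 3, flow now 7.
Augment Plant→Sub1→Sub4→City: bottleneck 6, flow now 13.
Augment Plant→Sub1→Sub2→City: bottleneck 6, flow now 19.
Augment Plant→Bus1→Sub4→City: bottleneck 2, flow now 21.
No augmenting path remains; maximum flow = 21.
In the residual graph, reachable from Plant: {Plant, Bus1}.
Min-cut edges: Plant→Bus2 (7), Plant→Sub1 (12), Bus1→Sub4 (2); capacity 7 + 12 + 2 = 21.
This cut is saturated, so no flow can exceed 21.

21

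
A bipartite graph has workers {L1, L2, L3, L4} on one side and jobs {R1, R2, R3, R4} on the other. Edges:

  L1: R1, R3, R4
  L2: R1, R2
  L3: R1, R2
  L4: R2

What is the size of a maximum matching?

Unit-capacity flow: source→left, listed edges, right→sink; max matching = max flow.
Augmenting path L1→R1 (+1); matched 1.
Augmenting path L2→R2 (+1); matched 2.
Augmenting path L3→R1→L1→R3 (+1); matched 3.
No augmenting path remains; maximum matching = 3.
König certificate: {L1, R1, R2} is a vertex cover of size 3 (every listed pair touches it), so no matching can be larger.

3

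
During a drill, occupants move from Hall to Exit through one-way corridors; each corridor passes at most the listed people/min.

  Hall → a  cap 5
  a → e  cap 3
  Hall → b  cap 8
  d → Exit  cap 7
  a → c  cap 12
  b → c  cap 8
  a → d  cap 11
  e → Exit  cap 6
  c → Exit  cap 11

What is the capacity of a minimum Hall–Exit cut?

Augment Hall→a→c→Exit: bottleneck 5, flow now 5.
Augment Hall→b→c→Exit: bottleneck 6, flow now 11.
Augment Hall→b→c→a→d→Exit: bottleneck 2, flow now 13. (uses reverse residual edge)
No augmenting path remains; maximum flow = 13.
By max-flow min-cut, the minimum cut capacity equals the max flow.
In the residual graph, reachable from Hall: {Hall}.
Min-cut edges: Hall→a (5), Hall→b (8); capacity 5 + 8 = 13.

13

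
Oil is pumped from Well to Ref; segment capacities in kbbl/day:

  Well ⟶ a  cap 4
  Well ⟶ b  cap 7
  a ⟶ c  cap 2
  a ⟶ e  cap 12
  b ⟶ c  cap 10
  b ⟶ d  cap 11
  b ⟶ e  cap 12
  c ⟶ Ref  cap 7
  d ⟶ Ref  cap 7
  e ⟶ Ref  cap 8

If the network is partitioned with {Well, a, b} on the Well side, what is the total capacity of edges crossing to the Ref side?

Edges leaving {Well, a, b}: a→c (2), a→e (12), b→c (10), b→d (11), b→e (12).
Cut capacity = 2 + 12 + 10 + 11 + 12 = 47.

47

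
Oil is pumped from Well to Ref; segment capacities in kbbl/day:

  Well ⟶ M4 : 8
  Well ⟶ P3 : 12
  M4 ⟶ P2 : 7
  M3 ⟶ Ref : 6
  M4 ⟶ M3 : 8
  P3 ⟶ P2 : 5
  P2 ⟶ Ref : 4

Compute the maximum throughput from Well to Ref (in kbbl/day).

10

Augment Well→P3→P2→Ref: bottleneck 4, flow now 4.
Augment Well→M4→M3→Ref: bottleneck 6, flow now 10.
No augmenting path remains; maximum flow = 10.
In the residual graph, reachable from Well: {Well, P3, M4, M3, P2}.
Min-cut edges: M3→Ref (6), P2→Ref (4); capacity 6 + 4 = 10.
This cut is saturated, so no flow can exceed 10.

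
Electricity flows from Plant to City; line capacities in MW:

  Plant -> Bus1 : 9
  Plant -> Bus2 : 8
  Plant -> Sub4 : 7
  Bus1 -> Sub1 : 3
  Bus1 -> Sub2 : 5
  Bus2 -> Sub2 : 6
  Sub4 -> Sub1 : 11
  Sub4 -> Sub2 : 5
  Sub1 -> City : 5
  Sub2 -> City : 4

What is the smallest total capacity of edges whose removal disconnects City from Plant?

Augment Plant→Bus1→Sub1→City: bottleneck 3, flow now 3.
Augment Plant→Bus1→Sub2→City: bottleneck 4, flow now 7.
Augment Plant→Sub4→Sub1→City: bottleneck 2, flow now 9.
No augmenting path remains; maximum flow = 9.
By max-flow min-cut, the minimum cut capacity equals the max flow.
In the residual graph, reachable from Plant: {Plant, Bus1, Bus2, Sub4, Sub1, Sub2}.
Min-cut edges: Sub1→City (5), Sub2→City (4); capacity 5 + 4 = 9.

9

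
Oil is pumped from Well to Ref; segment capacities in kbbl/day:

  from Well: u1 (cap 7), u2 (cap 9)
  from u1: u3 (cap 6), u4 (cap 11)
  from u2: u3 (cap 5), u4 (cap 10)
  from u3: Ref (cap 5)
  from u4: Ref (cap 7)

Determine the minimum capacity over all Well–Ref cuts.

Augment Well→u1→u3→Ref: bottleneck 5, flow now 5.
Augment Well→u1→u4→Ref: bottleneck 2, flow now 7.
Augment Well→u2→u4→Ref: bottleneck 5, flow now 12.
No augmenting path remains; maximum flow = 12.
By max-flow min-cut, the minimum cut capacity equals the max flow.
In the residual graph, reachable from Well: {Well, u1, u2, u3, u4}.
Min-cut edges: u3→Ref (5), u4→Ref (7); capacity 5 + 7 = 12.

12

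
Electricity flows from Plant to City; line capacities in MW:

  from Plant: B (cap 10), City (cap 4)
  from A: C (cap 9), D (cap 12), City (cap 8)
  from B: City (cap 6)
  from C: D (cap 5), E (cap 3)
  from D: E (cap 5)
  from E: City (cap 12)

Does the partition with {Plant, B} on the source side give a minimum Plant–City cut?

Given cut capacity: 4 + 6 = 10.
Augment Plant→City: bottleneck 4, flow now 4.
Augment Plant→B→City: bottleneck 6, flow now 10.
No augmenting path remains; maximum flow = 10.
Cut capacity 10 equals the max flow, so it is a minimum cut.

Yes — it is a minimum cut (capacity 10).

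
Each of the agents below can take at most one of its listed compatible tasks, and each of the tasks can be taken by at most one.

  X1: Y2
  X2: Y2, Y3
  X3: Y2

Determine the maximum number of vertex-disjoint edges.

2

Unit-capacity flow: source→left, listed edges, right→sink; max matching = max flow.
Augmenting path X1→Y2 (+1); matched 1.
Augmenting path X2→Y3 (+1); matched 2.
No augmenting path remains; maximum matching = 2.
König certificate: {X2, Y2} is a vertex cover of size 2 (every listed pair touches it), so no matching can be larger.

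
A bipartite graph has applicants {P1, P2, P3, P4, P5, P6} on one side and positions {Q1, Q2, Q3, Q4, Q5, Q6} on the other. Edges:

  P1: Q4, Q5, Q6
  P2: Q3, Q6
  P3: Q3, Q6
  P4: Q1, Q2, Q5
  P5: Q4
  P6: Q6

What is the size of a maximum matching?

Unit-capacity flow: source→left, listed edges, right→sink; max matching = max flow.
Augmenting path P1→Q4 (+1); matched 1.
Augmenting path P2→Q3 (+1); matched 2.
Augmenting path P3→Q6 (+1); matched 3.
Augmenting path P4→Q1 (+1); matched 4.
Augmenting path P5→Q4→P1→Q5 (+1); matched 5.
No augmenting path remains; maximum matching = 5.
König certificate: {P1, P4, P5, Q3, Q6} is a vertex cover of size 5 (every listed pair touches it), so no matching can be larger.

5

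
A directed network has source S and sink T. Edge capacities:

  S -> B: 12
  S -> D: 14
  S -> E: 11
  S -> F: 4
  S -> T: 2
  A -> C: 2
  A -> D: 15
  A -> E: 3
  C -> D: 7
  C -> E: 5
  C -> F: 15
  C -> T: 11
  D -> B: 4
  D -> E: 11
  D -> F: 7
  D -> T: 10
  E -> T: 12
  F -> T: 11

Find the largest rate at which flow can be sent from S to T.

Augment S→T: bottleneck 2, flow now 2.
Augment S→D→T: bottleneck 10, flow now 12.
Augment S→E→T: bottleneck 11, flow now 23.
Augment S→F→T: bottleneck 4, flow now 27.
Augment S→D→E→T: bottleneck 1, flow now 28.
Augment S→D→F→T: bottleneck 3, flow now 31.
No augmenting path remains; maximum flow = 31.
In the residual graph, reachable from S: {S, B}.
Min-cut edges: S→D (14), S→E (11), S→F (4), S→T (2); capacity 14 + 11 + 4 + 2 = 31.
This cut is saturated, so no flow can exceed 31.

31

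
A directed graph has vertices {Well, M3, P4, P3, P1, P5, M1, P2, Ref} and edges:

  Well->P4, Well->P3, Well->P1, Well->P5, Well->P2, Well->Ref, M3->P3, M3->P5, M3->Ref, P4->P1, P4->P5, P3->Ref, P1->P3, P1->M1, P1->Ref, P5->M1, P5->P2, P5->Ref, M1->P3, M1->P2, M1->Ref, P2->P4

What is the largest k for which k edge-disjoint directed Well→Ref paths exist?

5

Assign every edge capacity 1; by Menger, the answer equals the max flow.
Path Well→Ref (+1); total 1.
Path Well→P3→Ref (+1); total 2.
Path Well→P1→Ref (+1); total 3.
Path Well→P5→Ref (+1); total 4.
Path Well→P4→P1→M1→Ref (+1); total 5.
No residual Well→Ref path; max flow = 5.
Certifying cut of size 5: {M1→Ref, P1→Ref, P3→Ref, P5→Ref, Well→Ref}.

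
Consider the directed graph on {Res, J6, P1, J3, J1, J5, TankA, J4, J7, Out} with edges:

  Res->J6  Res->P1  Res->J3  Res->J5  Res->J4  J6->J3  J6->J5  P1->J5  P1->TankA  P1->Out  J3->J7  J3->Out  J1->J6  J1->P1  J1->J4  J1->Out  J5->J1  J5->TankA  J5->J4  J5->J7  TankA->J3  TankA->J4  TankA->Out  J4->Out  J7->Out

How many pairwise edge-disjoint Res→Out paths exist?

5

Assign every edge capacity 1; by Menger, the answer equals the max flow.
Path Res→P1→Out (+1); total 1.
Path Res→J3→Out (+1); total 2.
Path Res→J4→Out (+1); total 3.
Path Res→J5→J1→Out (+1); total 4.
Path Res→J6→J3→J7→Out (+1); total 5.
No residual Res→Out path; max flow = 5.
Certifying cut of size 5: {Res→J3, Res→J4, Res→J5, Res→J6, Res→P1}.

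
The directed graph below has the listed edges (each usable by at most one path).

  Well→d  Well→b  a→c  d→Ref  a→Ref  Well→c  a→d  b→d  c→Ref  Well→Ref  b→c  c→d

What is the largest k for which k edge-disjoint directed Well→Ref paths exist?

3

Assign every edge capacity 1; by Menger, the answer equals the max flow.
Path Well→Ref (+1); total 1.
Path Well→c→Ref (+1); total 2.
Path Well→d→Ref (+1); total 3.
No residual Well→Ref path; max flow = 3.
Certifying cut of size 3: {Well→Ref, c→Ref, d→Ref}.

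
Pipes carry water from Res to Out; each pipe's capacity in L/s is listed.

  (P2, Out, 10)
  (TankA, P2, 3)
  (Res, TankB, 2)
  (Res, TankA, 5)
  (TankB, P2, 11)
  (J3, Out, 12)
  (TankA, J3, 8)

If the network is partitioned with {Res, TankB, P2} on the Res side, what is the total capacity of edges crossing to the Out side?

15

Edges leaving {Res, TankB, P2}: Res→TankA (5), P2→Out (10).
Cut capacity = 5 + 10 = 15.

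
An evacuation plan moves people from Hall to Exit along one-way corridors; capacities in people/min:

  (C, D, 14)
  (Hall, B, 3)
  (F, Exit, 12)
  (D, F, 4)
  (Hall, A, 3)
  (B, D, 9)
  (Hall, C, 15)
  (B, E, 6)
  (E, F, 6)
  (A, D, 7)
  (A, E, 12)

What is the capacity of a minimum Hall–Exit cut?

Augment Hall→A→D→F→Exit: bottleneck 3, flow now 3.
Augment Hall→B→D→F→Exit: bottleneck 1, flow now 4.
Augment Hall→B→E→F→Exit: bottleneck 2, flow now 6.
Augment Hall→C→D→A→E→F→Exit: bottleneck 3, flow now 9. (uses reverse residual edge)
Augment Hall→C→D→B→E→F→Exit: bottleneck 1, flow now 10. (uses reverse residual edge)
No augmenting path remains; maximum flow = 10.
By max-flow min-cut, the minimum cut capacity equals the max flow.
In the residual graph, reachable from Hall: {Hall, C, D}.
Min-cut edges: Hall→A (3), Hall→B (3), D→F (4); capacity 3 + 3 + 4 = 10.

10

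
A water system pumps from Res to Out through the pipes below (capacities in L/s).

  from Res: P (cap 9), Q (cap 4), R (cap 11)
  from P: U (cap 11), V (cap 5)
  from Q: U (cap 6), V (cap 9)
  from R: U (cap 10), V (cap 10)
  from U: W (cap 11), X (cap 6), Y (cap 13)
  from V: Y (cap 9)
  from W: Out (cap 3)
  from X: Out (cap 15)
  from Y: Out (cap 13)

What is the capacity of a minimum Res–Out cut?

22

Augment Res→P→U→W→Out: bottleneck 3, flow now 3.
Augment Res→P→U→X→Out: bottleneck 6, flow now 9.
Augment Res→Q→U→Y→Out: bottleneck 4, flow now 13.
Augment Res→R→U→Y→Out: bottleneck 9, flow now 22.
No augmenting path remains; maximum flow = 22.
By max-flow min-cut, the minimum cut capacity equals the max flow.
In the residual graph, reachable from Res: {Res, P, Q, R, U, V, W, Y}.
Min-cut edges: U→X (6), W→Out (3), Y→Out (13); capacity 6 + 3 + 13 = 22.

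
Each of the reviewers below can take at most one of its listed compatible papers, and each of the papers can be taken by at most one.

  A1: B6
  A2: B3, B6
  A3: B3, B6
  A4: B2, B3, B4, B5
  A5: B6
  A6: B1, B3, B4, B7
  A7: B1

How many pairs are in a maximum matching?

5

Unit-capacity flow: source→left, listed edges, right→sink; max matching = max flow.
Augmenting path A1→B6 (+1); matched 1.
Augmenting path A2→B3 (+1); matched 2.
Augmenting path A4→B2 (+1); matched 3.
Augmenting path A6→B1 (+1); matched 4.
Augmenting path A7→B1→A6→B4 (+1); matched 5.
No augmenting path remains; maximum matching = 5.
König certificate: {A4, A6, A7, B3, B6} is a vertex cover of size 5 (every listed pair touches it), so no matching can be larger.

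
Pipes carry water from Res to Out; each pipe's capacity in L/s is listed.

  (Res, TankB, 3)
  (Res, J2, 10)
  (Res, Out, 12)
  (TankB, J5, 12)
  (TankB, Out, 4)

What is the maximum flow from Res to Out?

15

Augment Res→Out: bottleneck 12, flow now 12.
Augment Res→TankB→Out: bottleneck 3, flow now 15.
No augmenting path remains; maximum flow = 15.
In the residual graph, reachable from Res: {Res, J2}.
Min-cut edges: Res→TankB (3), Res→Out (12); capacity 3 + 12 = 15.
This cut is saturated, so no flow can exceed 15.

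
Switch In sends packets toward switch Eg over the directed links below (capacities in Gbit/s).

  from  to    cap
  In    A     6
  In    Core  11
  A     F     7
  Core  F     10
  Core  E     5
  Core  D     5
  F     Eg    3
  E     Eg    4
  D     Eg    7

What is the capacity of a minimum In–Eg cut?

Augment In→A→F→Eg: bottleneck 3, flow now 3.
Augment In→Core→E→Eg: bottleneck 4, flow now 7.
Augment In→Core→D→Eg: bottleneck 5, flow now 12.
No augmenting path remains; maximum flow = 12.
By max-flow min-cut, the minimum cut capacity equals the max flow.
In the residual graph, reachable from In: {In, A, Core, F, E}.
Min-cut edges: Core→D (5), F→Eg (3), E→Eg (4); capacity 5 + 3 + 4 = 12.

12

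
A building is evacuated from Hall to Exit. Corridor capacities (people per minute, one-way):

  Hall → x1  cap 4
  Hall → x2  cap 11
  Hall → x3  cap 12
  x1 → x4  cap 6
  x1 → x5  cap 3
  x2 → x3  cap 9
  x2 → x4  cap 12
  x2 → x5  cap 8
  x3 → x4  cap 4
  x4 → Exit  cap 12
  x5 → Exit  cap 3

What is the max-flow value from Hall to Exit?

15

Augment Hall→x1→x4→Exit: bottleneck 4, flow now 4.
Augment Hall→x2→x4→Exit: bottleneck 8, flow now 12.
Augment Hall→x2→x5→Exit: bottleneck 3, flow now 15.
No augmenting path remains; maximum flow = 15.
In the residual graph, reachable from Hall: {Hall, x1, x2, x3, x4, x5}.
Min-cut edges: x4→Exit (12), x5→Exit (3); capacity 12 + 3 = 15.
This cut is saturated, so no flow can exceed 15.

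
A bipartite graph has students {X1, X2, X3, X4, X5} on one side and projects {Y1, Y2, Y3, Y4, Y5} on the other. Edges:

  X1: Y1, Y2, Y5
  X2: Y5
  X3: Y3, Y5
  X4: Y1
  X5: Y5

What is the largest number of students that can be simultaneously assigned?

Unit-capacity flow: source→left, listed edges, right→sink; max matching = max flow.
Augmenting path X1→Y1 (+1); matched 1.
Augmenting path X2→Y5 (+1); matched 2.
Augmenting path X3→Y3 (+1); matched 3.
Augmenting path X4→Y1→X1→Y2 (+1); matched 4.
No augmenting path remains; maximum matching = 4.
König certificate: {X1, X3, X4, Y5} is a vertex cover of size 4 (every listed pair touches it), so no matching can be larger.

4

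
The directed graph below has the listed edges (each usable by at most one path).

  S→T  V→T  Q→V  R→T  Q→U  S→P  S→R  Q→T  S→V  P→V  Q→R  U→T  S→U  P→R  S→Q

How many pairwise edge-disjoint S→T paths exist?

Assign every edge capacity 1; by Menger, the answer equals the max flow.
Path S→T (+1); total 1.
Path S→Q→T (+1); total 2.
Path S→R→T (+1); total 3.
Path S→U→T (+1); total 4.
Path S→V→T (+1); total 5.
No residual S→T path; max flow = 5.
Certifying cut of size 5: {R→T, S→Q, S→T, S→U, V→T}.

5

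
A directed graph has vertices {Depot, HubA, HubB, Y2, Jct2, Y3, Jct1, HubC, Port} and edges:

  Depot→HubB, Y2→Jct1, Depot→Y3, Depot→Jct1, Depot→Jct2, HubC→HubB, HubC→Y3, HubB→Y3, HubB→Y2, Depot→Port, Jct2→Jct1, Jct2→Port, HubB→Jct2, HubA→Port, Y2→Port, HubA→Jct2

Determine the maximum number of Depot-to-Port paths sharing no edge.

Assign every edge capacity 1; by Menger, the answer equals the max flow.
Path Depot→Port (+1); total 1.
Path Depot→Jct2→Port (+1); total 2.
Path Depot→HubB→Y2→Port (+1); total 3.
No residual Depot→Port path; max flow = 3.
Certifying cut of size 3: {Depot→HubB, Depot→Jct2, Depot→Port}.

3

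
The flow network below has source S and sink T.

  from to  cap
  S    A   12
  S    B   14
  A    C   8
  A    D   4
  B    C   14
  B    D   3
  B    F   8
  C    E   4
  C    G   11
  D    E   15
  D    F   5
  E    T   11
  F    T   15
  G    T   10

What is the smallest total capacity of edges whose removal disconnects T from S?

26

Augment S→B→F→T: bottleneck 8, flow now 8.
Augment S→A→C→E→T: bottleneck 4, flow now 12.
Augment S→A→C→G→T: bottleneck 4, flow now 16.
Augment S→A→D→E→T: bottleneck 4, flow now 20.
Augment S→B→C→G→T: bottleneck 6, flow now 26.
No augmenting path remains; maximum flow = 26.
By max-flow min-cut, the minimum cut capacity equals the max flow.
In the residual graph, reachable from S: {S}.
Min-cut edges: S→A (12), S→B (14); capacity 12 + 14 = 26.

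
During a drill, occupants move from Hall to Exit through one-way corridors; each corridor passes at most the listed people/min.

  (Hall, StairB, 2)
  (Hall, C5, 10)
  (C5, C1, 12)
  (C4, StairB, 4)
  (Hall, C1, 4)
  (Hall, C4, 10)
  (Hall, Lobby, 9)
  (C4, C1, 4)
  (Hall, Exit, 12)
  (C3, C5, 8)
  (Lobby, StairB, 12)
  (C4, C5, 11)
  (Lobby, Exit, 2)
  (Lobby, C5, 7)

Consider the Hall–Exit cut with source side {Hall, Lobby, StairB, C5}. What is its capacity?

Edges leaving {Hall, Lobby, StairB, C5}: Hall→C4 (10), Hall→C1 (4), Hall→Exit (12), Lobby→Exit (2), C5→C1 (12).
Cut capacity = 10 + 4 + 12 + 2 + 12 = 40.

40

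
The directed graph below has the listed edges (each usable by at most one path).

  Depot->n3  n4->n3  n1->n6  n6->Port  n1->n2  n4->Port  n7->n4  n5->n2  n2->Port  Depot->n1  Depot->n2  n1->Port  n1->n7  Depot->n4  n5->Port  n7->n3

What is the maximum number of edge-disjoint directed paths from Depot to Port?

3

Assign every edge capacity 1; by Menger, the answer equals the max flow.
Path Depot→n1→Port (+1); total 1.
Path Depot→n2→Port (+1); total 2.
Path Depot→n4→Port (+1); total 3.
No residual Depot→Port path; max flow = 3.
Certifying cut of size 3: {Depot→n1, Depot→n2, Depot→n4}.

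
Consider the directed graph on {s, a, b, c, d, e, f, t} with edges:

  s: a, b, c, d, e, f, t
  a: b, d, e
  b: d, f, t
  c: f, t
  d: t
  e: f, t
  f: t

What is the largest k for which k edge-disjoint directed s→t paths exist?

6

Assign every edge capacity 1; by Menger, the answer equals the max flow.
Path s→t (+1); total 1.
Path s→b→t (+1); total 2.
Path s→c→t (+1); total 3.
Path s→d→t (+1); total 4.
Path s→e→t (+1); total 5.
Path s→f→t (+1); total 6.
No residual s→t path; max flow = 6.
Certifying cut of size 6: {b→t, d→t, e→t, f→t, s→c, s→t}.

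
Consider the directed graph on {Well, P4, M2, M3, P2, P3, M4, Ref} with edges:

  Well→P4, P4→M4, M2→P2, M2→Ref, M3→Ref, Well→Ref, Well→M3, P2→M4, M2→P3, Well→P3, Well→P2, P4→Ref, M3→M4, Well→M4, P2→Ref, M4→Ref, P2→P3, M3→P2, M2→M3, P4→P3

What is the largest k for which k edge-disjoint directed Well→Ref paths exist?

Assign every edge capacity 1; by Menger, the answer equals the max flow.
Path Well→Ref (+1); total 1.
Path Well→P4→Ref (+1); total 2.
Path Well→M3→Ref (+1); total 3.
Path Well→P2→Ref (+1); total 4.
Path Well→M4→Ref (+1); total 5.
No residual Well→Ref path; max flow = 5.
Certifying cut of size 5: {Well→M3, Well→M4, Well→P2, Well→P4, Well→Ref}.

5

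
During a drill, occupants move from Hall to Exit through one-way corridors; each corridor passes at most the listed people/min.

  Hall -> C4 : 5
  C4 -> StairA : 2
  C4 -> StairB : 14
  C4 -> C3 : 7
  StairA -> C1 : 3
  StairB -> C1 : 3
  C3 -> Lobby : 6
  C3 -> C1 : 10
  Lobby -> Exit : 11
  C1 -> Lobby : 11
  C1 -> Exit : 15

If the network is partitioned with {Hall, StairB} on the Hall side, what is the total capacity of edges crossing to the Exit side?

8

Edges leaving {Hall, StairB}: Hall→C4 (5), StairB→C1 (3).
Cut capacity = 5 + 3 = 8.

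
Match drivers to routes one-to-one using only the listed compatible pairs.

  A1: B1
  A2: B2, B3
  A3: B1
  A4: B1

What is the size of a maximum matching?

Unit-capacity flow: source→left, listed edges, right→sink; max matching = max flow.
Augmenting path A1→B1 (+1); matched 1.
Augmenting path A2→B2 (+1); matched 2.
No augmenting path remains; maximum matching = 2.
König certificate: {A2, B1} is a vertex cover of size 2 (every listed pair touches it), so no matching can be larger.

2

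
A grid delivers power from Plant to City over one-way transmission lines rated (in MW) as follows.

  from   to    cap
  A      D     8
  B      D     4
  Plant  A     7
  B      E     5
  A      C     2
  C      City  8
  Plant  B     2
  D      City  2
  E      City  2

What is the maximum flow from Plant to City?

6

Augment Plant→A→C→City: bottleneck 2, flow now 2.
Augment Plant→A→D→City: bottleneck 2, flow now 4.
Augment Plant→B→E→City: bottleneck 2, flow now 6.
No augmenting path remains; maximum flow = 6.
In the residual graph, reachable from Plant: {Plant, A, D}.
Min-cut edges: Plant→B (2), A→C (2), D→City (2); capacity 2 + 2 + 2 = 6.
This cut is saturated, so no flow can exceed 6.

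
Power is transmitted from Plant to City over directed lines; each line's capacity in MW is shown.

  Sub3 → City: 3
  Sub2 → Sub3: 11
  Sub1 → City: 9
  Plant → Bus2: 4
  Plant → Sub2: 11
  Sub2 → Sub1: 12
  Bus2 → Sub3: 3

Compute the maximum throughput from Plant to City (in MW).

Augment Plant→Sub2→Sub1→City: bottleneck 9, flow now 9.
Augment Plant→Sub2→Sub3→City: bottleneck 2, flow now 11.
Augment Plant→Bus2→Sub3→City: bottleneck 1, flow now 12.
No augmenting path remains; maximum flow = 12.
In the residual graph, reachable from Plant: {Plant, Sub2, Bus2, Sub1, Sub3}.
Min-cut edges: Sub1→City (9), Sub3→City (3); capacity 9 + 3 = 12.
This cut is saturated, so no flow can exceed 12.

12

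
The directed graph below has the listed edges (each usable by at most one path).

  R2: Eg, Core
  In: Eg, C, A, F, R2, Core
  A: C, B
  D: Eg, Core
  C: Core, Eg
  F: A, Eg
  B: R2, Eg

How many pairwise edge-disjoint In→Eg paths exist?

5

Assign every edge capacity 1; by Menger, the answer equals the max flow.
Path In→Eg (+1); total 1.
Path In→C→Eg (+1); total 2.
Path In→F→Eg (+1); total 3.
Path In→R2→Eg (+1); total 4.
Path In→A→B→Eg (+1); total 5.
No residual In→Eg path; max flow = 5.
Certifying cut of size 5: {In→A, In→C, In→Eg, In→F, In→R2}.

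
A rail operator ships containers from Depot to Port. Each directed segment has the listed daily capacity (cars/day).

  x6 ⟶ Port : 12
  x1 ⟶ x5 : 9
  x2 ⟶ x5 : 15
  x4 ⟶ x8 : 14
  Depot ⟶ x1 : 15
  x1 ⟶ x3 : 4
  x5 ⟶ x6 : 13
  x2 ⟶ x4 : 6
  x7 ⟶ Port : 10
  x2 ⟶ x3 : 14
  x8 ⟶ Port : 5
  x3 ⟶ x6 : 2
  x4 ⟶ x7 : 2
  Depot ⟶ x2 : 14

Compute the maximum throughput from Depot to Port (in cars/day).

18

Augment Depot→x1→x3→x6→Port: bottleneck 2, flow now 2.
Augment Depot→x1→x5→x6→Port: bottleneck 9, flow now 11.
Augment Depot→x2→x4→x7→Port: bottleneck 2, flow now 13.
Augment Depot→x2→x4→x8→Port: bottleneck 4, flow now 17.
Augment Depot→x2→x5→x6→Port: bottleneck 1, flow now 18.
No augmenting path remains; maximum flow = 18.
In the residual graph, reachable from Depot: {Depot, x1, x2, x3, x5, x6}.
Min-cut edges: x2→x4 (6), x6→Port (12); capacity 6 + 12 = 18.
This cut is saturated, so no flow can exceed 18.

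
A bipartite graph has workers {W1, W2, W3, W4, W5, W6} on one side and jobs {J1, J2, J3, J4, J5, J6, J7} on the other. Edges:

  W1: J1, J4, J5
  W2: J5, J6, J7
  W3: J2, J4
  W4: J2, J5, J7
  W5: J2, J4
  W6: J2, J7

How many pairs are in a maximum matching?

6

Unit-capacity flow: source→left, listed edges, right→sink; max matching = max flow.
Augmenting path W1→J1 (+1); matched 1.
Augmenting path W2→J5 (+1); matched 2.
Augmenting path W3→J2 (+1); matched 3.
Augmenting path W4→J7 (+1); matched 4.
Augmenting path W5→J4 (+1); matched 5.
Augmenting path W6→J7→W4→J5→W2→J6 (+1); matched 6.
No augmenting path remains; maximum matching = 6.
König certificate: {W1, W2, W3, W4, W5, W6} is a vertex cover of size 6 (every listed pair touches it), so no matching can be larger.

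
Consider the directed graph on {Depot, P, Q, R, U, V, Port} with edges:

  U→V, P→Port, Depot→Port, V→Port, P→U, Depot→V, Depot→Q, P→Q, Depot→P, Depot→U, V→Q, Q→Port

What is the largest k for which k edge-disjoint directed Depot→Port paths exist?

Assign every edge capacity 1; by Menger, the answer equals the max flow.
Path Depot→Port (+1); total 1.
Path Depot→P→Port (+1); total 2.
Path Depot→Q→Port (+1); total 3.
Path Depot→V→Port (+1); total 4.
No residual Depot→Port path; max flow = 4.
Certifying cut of size 4: {Depot→P, Depot→Port, Q→Port, V→Port}.

4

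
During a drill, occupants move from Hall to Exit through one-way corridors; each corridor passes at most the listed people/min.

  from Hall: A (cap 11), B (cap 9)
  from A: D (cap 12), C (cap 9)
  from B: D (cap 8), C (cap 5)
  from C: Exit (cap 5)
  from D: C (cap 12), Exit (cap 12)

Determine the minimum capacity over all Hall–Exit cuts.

Augment Hall→A→C→Exit: bottleneck 5, flow now 5.
Augment Hall→A→D→Exit: bottleneck 6, flow now 11.
Augment Hall→B→D→Exit: bottleneck 6, flow now 17.
No augmenting path remains; maximum flow = 17.
By max-flow min-cut, the minimum cut capacity equals the max flow.
In the residual graph, reachable from Hall: {Hall, A, B, C, D}.
Min-cut edges: C→Exit (5), D→Exit (12); capacity 5 + 12 = 17.

17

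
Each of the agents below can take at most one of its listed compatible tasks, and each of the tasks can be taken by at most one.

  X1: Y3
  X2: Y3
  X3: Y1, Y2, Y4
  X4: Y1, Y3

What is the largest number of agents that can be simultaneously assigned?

3

Unit-capacity flow: source→left, listed edges, right→sink; max matching = max flow.
Augmenting path X1→Y3 (+1); matched 1.
Augmenting path X3→Y1 (+1); matched 2.
Augmenting path X4→Y1→X3→Y2 (+1); matched 3.
No augmenting path remains; maximum matching = 3.
König certificate: {X3, X4, Y3} is a vertex cover of size 3 (every listed pair touches it), so no matching can be larger.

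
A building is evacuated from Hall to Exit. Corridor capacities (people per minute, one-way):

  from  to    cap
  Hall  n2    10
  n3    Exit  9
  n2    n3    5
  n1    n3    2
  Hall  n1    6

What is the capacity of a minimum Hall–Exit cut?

Augment Hall→n1→n3→Exit: bottleneck 2, flow now 2.
Augment Hall→n2→n3→Exit: bottleneck 5, flow now 7.
No augmenting path remains; maximum flow = 7.
By max-flow min-cut, the minimum cut capacity equals the max flow.
In the residual graph, reachable from Hall: {Hall, n1, n2}.
Min-cut edges: n1→n3 (2), n2→n3 (5); capacity 2 + 5 = 7.

7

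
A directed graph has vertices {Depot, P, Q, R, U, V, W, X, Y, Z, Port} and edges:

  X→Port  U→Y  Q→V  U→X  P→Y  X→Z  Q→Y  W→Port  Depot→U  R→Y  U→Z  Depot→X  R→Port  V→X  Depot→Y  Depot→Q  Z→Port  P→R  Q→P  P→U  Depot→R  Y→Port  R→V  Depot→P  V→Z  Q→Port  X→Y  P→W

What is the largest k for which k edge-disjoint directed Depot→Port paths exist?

6

Assign every edge capacity 1; by Menger, the answer equals the max flow.
Path Depot→Q→Port (+1); total 1.
Path Depot→R→Port (+1); total 2.
Path Depot→X→Port (+1); total 3.
Path Depot→Y→Port (+1); total 4.
Path Depot→P→W→Port (+1); total 5.
Path Depot→U→Z→Port (+1); total 6.
No residual Depot→Port path; max flow = 6.
Certifying cut of size 6: {Depot→P, Depot→Q, Depot→R, Depot→U, Depot→X, Depot→Y}.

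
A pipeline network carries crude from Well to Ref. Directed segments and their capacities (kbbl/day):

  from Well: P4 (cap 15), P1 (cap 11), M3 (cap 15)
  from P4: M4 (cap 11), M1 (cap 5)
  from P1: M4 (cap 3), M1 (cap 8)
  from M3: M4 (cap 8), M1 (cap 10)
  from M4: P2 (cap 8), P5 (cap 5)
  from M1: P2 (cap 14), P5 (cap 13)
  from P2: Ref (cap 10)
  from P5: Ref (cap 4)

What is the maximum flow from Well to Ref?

14

Augment Well→P4→M4→P2→Ref: bottleneck 8, flow now 8.
Augment Well→P4→M4→P5→Ref: bottleneck 3, flow now 11.
Augment Well→P4→M1→P2→Ref: bottleneck 2, flow now 13.
Augment Well→P4→M1→P5→Ref: bottleneck 1, flow now 14.
No augmenting path remains; maximum flow = 14.
In the residual graph, reachable from Well: {Well, P4, P1, M3, M4, M1, P2, P5}.
Min-cut edges: P2→Ref (10), P5→Ref (4); capacity 10 + 4 = 14.
This cut is saturated, so no flow can exceed 14.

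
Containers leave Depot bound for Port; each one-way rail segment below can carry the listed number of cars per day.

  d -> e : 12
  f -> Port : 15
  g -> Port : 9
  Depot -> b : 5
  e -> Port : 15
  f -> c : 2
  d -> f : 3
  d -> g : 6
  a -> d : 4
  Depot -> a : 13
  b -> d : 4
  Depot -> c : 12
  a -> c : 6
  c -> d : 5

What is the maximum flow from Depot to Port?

13

Augment Depot→a→d→e→Port: bottleneck 4, flow now 4.
Augment Depot→b→d→e→Port: bottleneck 4, flow now 8.
Augment Depot→c→d→e→Port: bottleneck 4, flow now 12.
Augment Depot→c→d→f→Port: bottleneck 1, flow now 13.
No augmenting path remains; maximum flow = 13.
In the residual graph, reachable from Depot: {Depot, a, b, c}.
Min-cut edges: a→d (4), b→d (4), c→d (5); capacity 4 + 4 + 5 = 13.
This cut is saturated, so no flow can exceed 13.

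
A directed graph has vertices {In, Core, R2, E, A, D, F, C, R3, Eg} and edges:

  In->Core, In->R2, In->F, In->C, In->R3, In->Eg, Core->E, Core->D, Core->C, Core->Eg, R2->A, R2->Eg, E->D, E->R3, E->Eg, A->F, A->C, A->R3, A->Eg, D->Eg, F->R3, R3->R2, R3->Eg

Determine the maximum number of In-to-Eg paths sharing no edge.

Assign every edge capacity 1; by Menger, the answer equals the max flow.
Path In→Eg (+1); total 1.
Path In→Core→Eg (+1); total 2.
Path In→R2→Eg (+1); total 3.
Path In→R3→Eg (+1); total 4.
Path In→F→R3→R2→A→Eg (+1); total 5.
No residual In→Eg path; max flow = 5.
Certifying cut of size 5: {In→Core, In→Eg, In→F, In→R2, In→R3}.

5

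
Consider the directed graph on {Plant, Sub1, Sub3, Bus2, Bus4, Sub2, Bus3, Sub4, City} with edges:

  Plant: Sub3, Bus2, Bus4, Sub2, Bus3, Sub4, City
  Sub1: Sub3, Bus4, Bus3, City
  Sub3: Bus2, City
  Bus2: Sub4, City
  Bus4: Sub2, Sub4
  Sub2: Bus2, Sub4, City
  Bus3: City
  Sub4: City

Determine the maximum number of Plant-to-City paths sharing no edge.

6

Assign every edge capacity 1; by Menger, the answer equals the max flow.
Path Plant→City (+1); total 1.
Path Plant→Sub3→City (+1); total 2.
Path Plant→Bus2→City (+1); total 3.
Path Plant→Sub2→City (+1); total 4.
Path Plant→Bus3→City (+1); total 5.
Path Plant→Sub4→City (+1); total 6.
No residual Plant→City path; max flow = 6.
Certifying cut of size 6: {Bus2→City, Plant→Bus3, Plant→City, Plant→Sub3, Sub2→City, Sub4→City}.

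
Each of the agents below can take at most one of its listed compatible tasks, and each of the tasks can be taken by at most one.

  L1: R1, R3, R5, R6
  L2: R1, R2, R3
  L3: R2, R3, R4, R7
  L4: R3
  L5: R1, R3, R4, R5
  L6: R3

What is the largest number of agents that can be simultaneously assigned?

Unit-capacity flow: source→left, listed edges, right→sink; max matching = max flow.
Augmenting path L1→R1 (+1); matched 1.
Augmenting path L2→R2 (+1); matched 2.
Augmenting path L3→R3 (+1); matched 3.
Augmenting path L5→R4 (+1); matched 4.
Augmenting path L4→R3→L3→R7 (+1); matched 5.
No augmenting path remains; maximum matching = 5.
König certificate: {L1, L2, L3, L5, R3} is a vertex cover of size 5 (every listed pair touches it), so no matching can be larger.

5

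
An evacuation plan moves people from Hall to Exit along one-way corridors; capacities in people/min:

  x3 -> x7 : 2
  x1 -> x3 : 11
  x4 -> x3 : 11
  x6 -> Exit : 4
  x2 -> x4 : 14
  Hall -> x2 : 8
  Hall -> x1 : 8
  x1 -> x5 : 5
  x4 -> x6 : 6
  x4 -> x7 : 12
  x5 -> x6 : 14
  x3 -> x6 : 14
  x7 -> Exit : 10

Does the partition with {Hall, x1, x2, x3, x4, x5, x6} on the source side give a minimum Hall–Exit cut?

No — its capacity is 18, but the minimum cut has capacity 14.

Given cut capacity: 2 + 12 + 4 = 18.
Augment Hall→x1→x3→x6→Exit: bottleneck 4, flow now 4.
Augment Hall→x1→x3→x7→Exit: bottleneck 2, flow now 6.
Augment Hall→x2→x4→x7→Exit: bottleneck 8, flow now 14.
No augmenting path remains; maximum flow = 14.
In the residual graph, reachable from Hall: {Hall, x1, x3, x5, x6}.
Min-cut edges: Hall→x2 (8), x3→x7 (2), x6→Exit (4); capacity 8 + 2 + 4 = 14.
Cut capacity 18 exceeds the max flow 14, so it is not minimum.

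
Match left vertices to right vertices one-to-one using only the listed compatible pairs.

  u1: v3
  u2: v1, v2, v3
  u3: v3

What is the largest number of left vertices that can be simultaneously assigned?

Unit-capacity flow: source→left, listed edges, right→sink; max matching = max flow.
Augmenting path u1→v3 (+1); matched 1.
Augmenting path u2→v1 (+1); matched 2.
No augmenting path remains; maximum matching = 2.
König certificate: {u2, v3} is a vertex cover of size 2 (every listed pair touches it), so no matching can be larger.

2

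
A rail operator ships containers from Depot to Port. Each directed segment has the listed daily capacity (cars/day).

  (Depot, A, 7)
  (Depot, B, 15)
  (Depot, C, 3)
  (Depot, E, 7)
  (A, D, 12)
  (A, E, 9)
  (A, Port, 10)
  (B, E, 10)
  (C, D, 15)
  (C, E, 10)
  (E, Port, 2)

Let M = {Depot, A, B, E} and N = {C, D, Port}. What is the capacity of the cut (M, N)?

27

Edges leaving {Depot, A, B, E}: Depot→C (3), A→D (12), A→Port (10), E→Port (2).
Cut capacity = 3 + 12 + 10 + 2 = 27.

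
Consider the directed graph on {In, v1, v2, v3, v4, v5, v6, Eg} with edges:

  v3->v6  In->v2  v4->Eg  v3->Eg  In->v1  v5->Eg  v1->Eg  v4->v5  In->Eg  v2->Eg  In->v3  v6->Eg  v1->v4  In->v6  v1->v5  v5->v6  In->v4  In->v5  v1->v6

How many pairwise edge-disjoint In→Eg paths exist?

Assign every edge capacity 1; by Menger, the answer equals the max flow.
Path In→Eg (+1); total 1.
Path In→v1→Eg (+1); total 2.
Path In→v2→Eg (+1); total 3.
Path In→v3→Eg (+1); total 4.
Path In→v4→Eg (+1); total 5.
Path In→v5→Eg (+1); total 6.
Path In→v6→Eg (+1); total 7.
No residual In→Eg path; max flow = 7.
Certifying cut of size 7: {In→Eg, In→v1, In→v2, In→v3, In→v4, In→v5, In→v6}.

7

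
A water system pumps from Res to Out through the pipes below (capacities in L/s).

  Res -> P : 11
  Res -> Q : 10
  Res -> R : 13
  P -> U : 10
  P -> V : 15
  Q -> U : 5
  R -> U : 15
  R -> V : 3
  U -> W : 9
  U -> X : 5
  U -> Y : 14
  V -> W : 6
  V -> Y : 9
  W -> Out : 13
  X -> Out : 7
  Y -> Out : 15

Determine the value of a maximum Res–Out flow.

29

Augment Res→P→U→W→Out: bottleneck 9, flow now 9.
Augment Res→P→U→X→Out: bottleneck 1, flow now 10.
Augment Res→P→V→W→Out: bottleneck 1, flow now 11.
Augment Res→Q→U→X→Out: bottleneck 4, flow now 15.
Augment Res→Q→U→Y→Out: bottleneck 1, flow now 16.
Augment Res→R→U→Y→Out: bottleneck 13, flow now 29.
No augmenting path remains; maximum flow = 29.
In the residual graph, reachable from Res: {Res, Q}.
Min-cut edges: Res→P (11), Res→R (13), Q→U (5); capacity 11 + 13 + 5 = 29.
This cut is saturated, so no flow can exceed 29.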